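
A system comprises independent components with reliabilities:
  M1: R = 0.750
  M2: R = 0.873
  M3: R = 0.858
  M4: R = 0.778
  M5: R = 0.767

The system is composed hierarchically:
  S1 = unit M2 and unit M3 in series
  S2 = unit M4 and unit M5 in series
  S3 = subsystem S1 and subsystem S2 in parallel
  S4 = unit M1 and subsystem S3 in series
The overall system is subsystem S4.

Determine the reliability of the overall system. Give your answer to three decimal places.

Series (M2 and M3): 0.87300 × 0.85800 = 0.74903
Series (M4 and M5): 0.77800 × 0.76700 = 0.59673
Parallel ([0.74903] and [0.59673]): 1 − (1 − 0.74903)(1 − 0.59673) = 0.89879
Series (M1 and [0.89879]): 0.75000 × 0.89879 = 0.674

0.674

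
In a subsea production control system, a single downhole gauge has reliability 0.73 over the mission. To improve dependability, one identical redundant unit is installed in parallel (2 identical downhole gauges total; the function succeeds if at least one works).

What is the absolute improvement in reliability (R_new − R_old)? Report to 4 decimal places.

R_before = 0.73
R_after = 1 − (1 − 0.73)^2 = 0.9271
ΔR = 0.9271 − 0.73 = 0.1971

0.1971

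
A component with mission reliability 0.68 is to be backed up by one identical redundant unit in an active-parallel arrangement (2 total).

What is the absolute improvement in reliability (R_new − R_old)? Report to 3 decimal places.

R_before = 0.68
R_after = 1 − (1 − 0.68)^2 = 0.898
ΔR = 0.898 − 0.68 = 0.218

0.218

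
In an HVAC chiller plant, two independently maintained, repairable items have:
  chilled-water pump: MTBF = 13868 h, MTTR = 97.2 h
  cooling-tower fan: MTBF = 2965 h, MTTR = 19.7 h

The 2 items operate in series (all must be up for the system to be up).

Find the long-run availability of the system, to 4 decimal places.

A(chilled-water pump) = MTBF/(MTBF+MTTR) = 13868/(13868+97.2) = 0.993040
A(cooling-tower fan) = MTBF/(MTBF+MTTR) = 2965/(2965+19.7) = 0.993400
Series availability: 0.993040 × 0.993400 = 0.9865

0.9865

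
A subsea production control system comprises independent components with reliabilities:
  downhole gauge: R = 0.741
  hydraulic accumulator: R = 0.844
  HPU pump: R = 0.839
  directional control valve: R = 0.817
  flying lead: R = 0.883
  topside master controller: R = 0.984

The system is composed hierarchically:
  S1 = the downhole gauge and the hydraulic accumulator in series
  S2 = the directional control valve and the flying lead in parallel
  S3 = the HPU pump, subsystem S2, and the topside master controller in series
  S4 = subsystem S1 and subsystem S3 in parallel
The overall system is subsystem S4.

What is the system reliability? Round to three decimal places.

Series (downhole gauge and hydraulic accumulator): 0.74100 × 0.84400 = 0.62540
Parallel (directional control valve and flying lead): 1 − (1 − 0.81700)(1 − 0.88300) = 0.97859
Series (HPU pump, [0.97859], and topside master controller): 0.83900 × 0.97859 × 0.98400 = 0.80790
Parallel ([0.62540] and [0.80790]): 1 − (1 − 0.62540)(1 − 0.80790) = 0.928

0.928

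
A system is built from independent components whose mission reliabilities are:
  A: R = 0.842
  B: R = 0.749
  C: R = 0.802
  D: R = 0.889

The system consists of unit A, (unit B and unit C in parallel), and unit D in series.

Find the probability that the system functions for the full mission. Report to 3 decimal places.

Parallel (B and C): 1 − (1 − 0.74900)(1 − 0.80200) = 0.95030
Series (A, [0.95030], and D): 0.84200 × 0.95030 × 0.88900 = 0.711

0.711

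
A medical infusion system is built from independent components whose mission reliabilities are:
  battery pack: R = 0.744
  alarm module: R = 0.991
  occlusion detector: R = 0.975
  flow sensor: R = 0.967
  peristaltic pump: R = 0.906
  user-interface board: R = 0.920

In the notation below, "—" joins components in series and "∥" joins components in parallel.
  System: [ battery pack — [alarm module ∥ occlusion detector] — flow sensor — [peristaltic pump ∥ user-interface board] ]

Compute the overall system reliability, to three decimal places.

0.714

Parallel (alarm module and occlusion detector): 1 − (1 − 0.99100)(1 − 0.97500) = 0.99978
Parallel (peristaltic pump and user-interface board): 1 − (1 − 0.90600)(1 − 0.92000) = 0.99248
Series (battery pack, [0.99978], flow sensor, and [0.99248]): 0.74400 × 0.99978 × 0.96700 × 0.99248 = 0.714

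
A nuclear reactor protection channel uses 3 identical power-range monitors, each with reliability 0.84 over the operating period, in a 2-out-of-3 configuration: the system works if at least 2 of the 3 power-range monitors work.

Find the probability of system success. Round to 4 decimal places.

0.9314

R = Σ_{i=2}^{3} C(3,i) p^i (1−p)^{3−i} with p = 0.84
C(3,2)·0.84^2·0.16^1 = 0.338688
C(3,3)·0.84^3·0.16^0 = 0.592704
Sum = 0.9314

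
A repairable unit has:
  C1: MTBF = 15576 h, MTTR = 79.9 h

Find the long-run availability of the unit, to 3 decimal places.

0.995

A(C1) = MTBF/(MTBF+MTTR) = 15576/(15576+79.9) = 0.995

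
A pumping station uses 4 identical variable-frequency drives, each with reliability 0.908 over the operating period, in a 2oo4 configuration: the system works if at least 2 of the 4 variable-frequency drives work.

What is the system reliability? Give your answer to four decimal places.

0.9971

R = Σ_{i=2}^{4} C(4,i) p^i (1−p)^{4−i} with p = 0.908
C(4,2)·0.908^2·0.092^2 = 0.041870
C(4,3)·0.908^3·0.092^1 = 0.275490
C(4,4)·0.908^4·0.092^0 = 0.679741
Sum = 0.9971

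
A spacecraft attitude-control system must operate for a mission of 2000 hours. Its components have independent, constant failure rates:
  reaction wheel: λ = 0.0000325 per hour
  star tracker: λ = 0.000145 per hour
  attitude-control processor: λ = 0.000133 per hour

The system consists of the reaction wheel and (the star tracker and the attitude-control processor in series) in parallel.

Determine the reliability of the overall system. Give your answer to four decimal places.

R(reaction wheel) = exp(−0.0000325 × 2000) = 0.937067
R(star tracker) = exp(−0.000145 × 2000) = 0.748264
R(attitude-control processor) = exp(−0.000133 × 2000) = 0.766439
Series (star tracker and attitude-control processor): 0.748264 × 0.766439 = 0.573499
Parallel (reaction wheel and [0.573499]): 1 − (1 − 0.937067)(1 − 0.573499) = 0.9732

0.9732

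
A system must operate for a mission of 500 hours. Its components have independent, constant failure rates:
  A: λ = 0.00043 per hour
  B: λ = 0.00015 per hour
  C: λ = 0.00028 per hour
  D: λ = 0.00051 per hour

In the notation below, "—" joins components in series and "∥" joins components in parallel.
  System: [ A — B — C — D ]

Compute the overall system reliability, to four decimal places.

R(A) = exp(−0.00043 × 500) = 0.806541
R(B) = exp(−0.00015 × 500) = 0.927743
R(C) = exp(−0.00028 × 500) = 0.869358
R(D) = exp(−0.00051 × 500) = 0.774916
Series (A, B, C, and D): 0.806541 × 0.927743 × 0.869358 × 0.774916 = 0.5041

0.5041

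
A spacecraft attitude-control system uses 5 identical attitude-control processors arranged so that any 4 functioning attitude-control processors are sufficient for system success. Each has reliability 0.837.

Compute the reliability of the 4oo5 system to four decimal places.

0.8108

R = Σ_{i=4}^{5} C(5,i) p^i (1−p)^{5−i} with p = 0.837
C(5,4)·0.837^4·0.163^1 = 0.399999
C(5,5)·0.837^5·0.163^0 = 0.410797
Sum = 0.8108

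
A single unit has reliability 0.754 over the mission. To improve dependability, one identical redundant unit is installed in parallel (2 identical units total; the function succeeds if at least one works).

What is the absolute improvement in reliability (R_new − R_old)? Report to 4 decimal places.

R_before = 0.754
R_after = 1 − (1 − 0.754)^2 = 0.9395
ΔR = 0.9395 − 0.754 = 0.1855

0.1855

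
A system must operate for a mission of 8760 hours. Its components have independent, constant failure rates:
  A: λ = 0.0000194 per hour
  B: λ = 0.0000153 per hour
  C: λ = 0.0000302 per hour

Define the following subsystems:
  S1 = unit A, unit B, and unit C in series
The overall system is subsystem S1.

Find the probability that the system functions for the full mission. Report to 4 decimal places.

R(A) = exp(−0.0000194 × 8760) = 0.843712
R(B) = exp(−0.0000153 × 8760) = 0.874566
R(C) = exp(−0.0000302 × 8760) = 0.767550
Series (A, B, and C): 0.843712 × 0.874566 × 0.767550 = 0.5664

0.5664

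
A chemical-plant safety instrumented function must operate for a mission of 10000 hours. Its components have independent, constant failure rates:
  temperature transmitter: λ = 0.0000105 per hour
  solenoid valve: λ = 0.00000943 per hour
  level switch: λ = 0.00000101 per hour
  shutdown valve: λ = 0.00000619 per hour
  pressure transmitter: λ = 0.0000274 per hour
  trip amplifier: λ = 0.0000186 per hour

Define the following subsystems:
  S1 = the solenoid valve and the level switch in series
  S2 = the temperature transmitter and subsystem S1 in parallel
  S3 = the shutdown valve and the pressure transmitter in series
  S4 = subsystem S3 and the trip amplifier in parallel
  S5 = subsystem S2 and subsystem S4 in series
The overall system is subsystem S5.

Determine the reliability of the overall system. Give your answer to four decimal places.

R(temperature transmitter) = exp(−0.0000105 × 10000) = 0.900325
R(solenoid valve) = exp(−0.00000943 × 10000) = 0.910010
R(level switch) = exp(−0.00000101 × 10000) = 0.989951
R(shutdown valve) = exp(−0.00000619 × 10000) = 0.939977
R(pressure transmitter) = exp(−0.0000274 × 10000) = 0.760332
R(trip amplifier) = exp(−0.0000186 × 10000) = 0.830274
Series (solenoid valve and level switch): 0.910010 × 0.989951 = 0.900865
Parallel (temperature transmitter and [0.900865]): 1 − (1 − 0.900325)(1 − 0.900865) = 0.990119
Series (shutdown valve and pressure transmitter): 0.939977 × 0.760332 = 0.714695
Parallel ([0.714695] and trip amplifier): 1 − (1 − 0.714695)(1 − 0.830274) = 0.951576
Series ([0.990119] and [0.951576]): 0.990119 × 0.951576 = 0.9422

0.9422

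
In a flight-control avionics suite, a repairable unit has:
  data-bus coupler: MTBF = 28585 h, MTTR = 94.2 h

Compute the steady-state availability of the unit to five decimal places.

0.99672

A(data-bus coupler) = MTBF/(MTBF+MTTR) = 28585/(28585+94.2) = 0.99672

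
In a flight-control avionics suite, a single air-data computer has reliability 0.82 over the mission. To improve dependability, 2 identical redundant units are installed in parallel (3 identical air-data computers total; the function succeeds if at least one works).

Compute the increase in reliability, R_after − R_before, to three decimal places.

0.174

R_before = 0.82
R_after = 1 − (1 − 0.82)^3 = 0.994
ΔR = 0.994 − 0.82 = 0.174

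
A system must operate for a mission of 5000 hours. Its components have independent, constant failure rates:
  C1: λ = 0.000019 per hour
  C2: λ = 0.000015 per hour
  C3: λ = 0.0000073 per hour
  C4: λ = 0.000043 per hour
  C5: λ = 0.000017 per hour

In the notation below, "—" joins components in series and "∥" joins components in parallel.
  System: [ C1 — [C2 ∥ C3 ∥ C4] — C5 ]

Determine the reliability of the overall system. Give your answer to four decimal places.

R(C1) = exp(−0.000019 × 5000) = 0.909373
R(C2) = exp(−0.000015 × 5000) = 0.927743
R(C3) = exp(−0.0000073 × 5000) = 0.964158
R(C4) = exp(−0.000043 × 5000) = 0.806541
R(C5) = exp(−0.000017 × 5000) = 0.918512
Parallel (C2, C3, and C4): 1 − (1 − 0.927743)(1 − 0.964158)(1 − 0.806541) = 0.999499
Series (C1, [0.999499], and C5): 0.909373 × 0.999499 × 0.918512 = 0.8349

0.8349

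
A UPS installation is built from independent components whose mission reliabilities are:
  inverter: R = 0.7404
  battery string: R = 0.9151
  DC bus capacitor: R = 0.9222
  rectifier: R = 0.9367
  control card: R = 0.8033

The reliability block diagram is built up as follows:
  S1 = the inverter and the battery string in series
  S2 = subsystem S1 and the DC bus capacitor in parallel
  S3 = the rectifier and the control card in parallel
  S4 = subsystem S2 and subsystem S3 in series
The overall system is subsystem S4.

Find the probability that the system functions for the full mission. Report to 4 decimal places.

Series (inverter and battery string): 0.740400 × 0.915100 = 0.677540
Parallel ([0.677540] and DC bus capacitor): 1 − (1 − 0.677540)(1 − 0.922200) = 0.974913
Parallel (rectifier and control card): 1 − (1 − 0.936700)(1 − 0.803300) = 0.987549
Series ([0.974913] and [0.987549]): 0.974913 × 0.987549 = 0.9628

0.9628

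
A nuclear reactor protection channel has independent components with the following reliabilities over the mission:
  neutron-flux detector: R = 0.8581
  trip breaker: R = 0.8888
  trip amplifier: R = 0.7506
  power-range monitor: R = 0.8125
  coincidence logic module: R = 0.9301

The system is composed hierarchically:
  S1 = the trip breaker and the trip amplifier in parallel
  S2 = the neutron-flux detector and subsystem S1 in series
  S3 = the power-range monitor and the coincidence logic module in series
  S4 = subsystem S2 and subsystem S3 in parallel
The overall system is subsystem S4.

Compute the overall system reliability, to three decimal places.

0.960

Parallel (trip breaker and trip amplifier): 1 − (1 − 0.88880)(1 − 0.75060) = 0.97227
Series (neutron-flux detector and [0.97227]): 0.85810 × 0.97227 = 0.83430
Series (power-range monitor and coincidence logic module): 0.81250 × 0.93010 = 0.75571
Parallel ([0.83430] and [0.75571]): 1 − (1 − 0.83430)(1 − 0.75571) = 0.960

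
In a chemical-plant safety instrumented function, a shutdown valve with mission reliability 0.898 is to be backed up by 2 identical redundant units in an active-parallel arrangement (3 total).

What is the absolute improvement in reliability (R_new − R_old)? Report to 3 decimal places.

R_before = 0.898
R_after = 1 − (1 − 0.898)^3 = 0.999
ΔR = 0.999 − 0.898 = 0.101

0.101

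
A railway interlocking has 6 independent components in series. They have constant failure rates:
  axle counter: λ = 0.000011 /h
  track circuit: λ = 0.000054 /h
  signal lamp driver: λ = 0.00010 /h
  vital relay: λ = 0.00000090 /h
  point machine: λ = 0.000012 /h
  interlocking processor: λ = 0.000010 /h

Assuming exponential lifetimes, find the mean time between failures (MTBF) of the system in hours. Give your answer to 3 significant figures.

5320

Series of exponential components: λ_sys = Σ λ_i
λ_sys = 0.000011 + 0.000054 + 0.00010 + 0.00000090 + 0.000012 + 0.000010 = 1.8790e-04 /h
MTBF = 1 / λ_sys = 5320 h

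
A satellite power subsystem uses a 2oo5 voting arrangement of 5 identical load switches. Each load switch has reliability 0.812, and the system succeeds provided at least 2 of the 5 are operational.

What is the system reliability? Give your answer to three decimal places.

R = Σ_{i=2}^{5} C(5,i) p^i (1−p)^{5−i} with p = 0.812
C(5,2)·0.812^2·0.188^3 = 0.04381
C(5,3)·0.812^3·0.188^2 = 0.18923
C(5,4)·0.812^4·0.188^1 = 0.40865
C(5,5)·0.812^5·0.188^0 = 0.35300
Sum = 0.995

0.995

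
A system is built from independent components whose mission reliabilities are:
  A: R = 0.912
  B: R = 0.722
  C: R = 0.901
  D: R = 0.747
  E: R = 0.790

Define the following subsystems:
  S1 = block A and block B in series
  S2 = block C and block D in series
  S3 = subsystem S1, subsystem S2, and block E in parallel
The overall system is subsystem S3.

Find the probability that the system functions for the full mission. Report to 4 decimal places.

0.9766

Series (A and B): 0.912000 × 0.722000 = 0.658464
Series (C and D): 0.901000 × 0.747000 = 0.673047
Parallel ([0.658464], [0.673047], and E): 1 − (1 − 0.658464)(1 − 0.673047)(1 − 0.790000) = 0.9766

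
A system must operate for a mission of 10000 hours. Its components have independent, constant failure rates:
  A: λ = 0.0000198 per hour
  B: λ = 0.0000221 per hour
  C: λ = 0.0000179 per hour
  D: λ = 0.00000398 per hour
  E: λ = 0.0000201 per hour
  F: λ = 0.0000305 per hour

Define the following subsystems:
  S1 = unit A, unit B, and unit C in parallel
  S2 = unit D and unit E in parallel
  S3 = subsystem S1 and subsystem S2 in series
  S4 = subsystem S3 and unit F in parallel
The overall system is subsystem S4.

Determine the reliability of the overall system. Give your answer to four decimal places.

0.9966

R(A) = exp(−0.0000198 × 10000) = 0.820370
R(B) = exp(−0.0000221 × 10000) = 0.801717
R(C) = exp(−0.0000179 × 10000) = 0.836106
R(D) = exp(−0.00000398 × 10000) = 0.960982
R(E) = exp(−0.0000201 × 10000) = 0.817912
R(F) = exp(−0.0000305 × 10000) = 0.737123
Parallel (A, B, and C): 1 − (1 − 0.820370)(1 − 0.801717)(1 − 0.836106) = 0.994162
Parallel (D and E): 1 − (1 − 0.960982)(1 − 0.817912) = 0.992895
Series ([0.994162] and [0.992895]): 0.994162 × 0.992895 = 0.987098
Parallel ([0.987098] and F): 1 − (1 − 0.987098)(1 − 0.737123) = 0.9966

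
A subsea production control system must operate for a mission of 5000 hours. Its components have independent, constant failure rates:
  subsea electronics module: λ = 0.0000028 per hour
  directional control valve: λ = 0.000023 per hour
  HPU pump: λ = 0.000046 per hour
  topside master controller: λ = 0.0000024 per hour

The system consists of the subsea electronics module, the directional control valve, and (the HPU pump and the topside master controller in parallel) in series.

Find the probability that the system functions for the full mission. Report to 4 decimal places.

R(subsea electronics module) = exp(−0.0000028 × 5000) = 0.986098
R(directional control valve) = exp(−0.000023 × 5000) = 0.891366
R(HPU pump) = exp(−0.000046 × 5000) = 0.794534
R(topside master controller) = exp(−0.0000024 × 5000) = 0.988072
Parallel (HPU pump and topside master controller): 1 − (1 − 0.794534)(1 − 0.988072) = 0.997549
Series (subsea electronics module, directional control valve, and [0.997549]): 0.986098 × 0.891366 × 0.997549 = 0.8768

0.8768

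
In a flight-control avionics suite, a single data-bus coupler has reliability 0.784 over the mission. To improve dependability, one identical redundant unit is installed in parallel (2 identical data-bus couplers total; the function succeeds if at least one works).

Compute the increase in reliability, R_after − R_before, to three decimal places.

0.169

R_before = 0.784
R_after = 1 − (1 − 0.784)^2 = 0.953
ΔR = 0.953 − 0.784 = 0.169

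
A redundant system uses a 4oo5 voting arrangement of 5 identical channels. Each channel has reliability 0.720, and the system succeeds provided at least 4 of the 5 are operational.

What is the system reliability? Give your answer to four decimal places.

R = Σ_{i=4}^{5} C(5,i) p^i (1−p)^{5−i} with p = 0.720
C(5,4)·0.720^4·0.280^1 = 0.376234
C(5,5)·0.720^5·0.280^0 = 0.193492
Sum = 0.5697

0.5697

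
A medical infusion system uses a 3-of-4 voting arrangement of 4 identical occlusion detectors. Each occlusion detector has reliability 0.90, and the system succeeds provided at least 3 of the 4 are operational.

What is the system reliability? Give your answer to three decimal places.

0.948

R = Σ_{i=3}^{4} C(4,i) p^i (1−p)^{4−i} with p = 0.90
C(4,3)·0.90^3·0.10^1 = 0.29160
C(4,4)·0.90^4·0.10^0 = 0.65610
Sum = 0.948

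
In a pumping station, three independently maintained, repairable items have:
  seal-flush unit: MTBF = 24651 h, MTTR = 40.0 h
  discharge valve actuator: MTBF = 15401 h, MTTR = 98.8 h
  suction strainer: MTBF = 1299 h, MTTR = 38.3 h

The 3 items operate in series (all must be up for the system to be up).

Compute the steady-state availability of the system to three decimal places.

0.964

A(seal-flush unit) = MTBF/(MTBF+MTTR) = 24651/(24651+40.0) = 0.998380
A(discharge valve actuator) = MTBF/(MTBF+MTTR) = 15401/(15401+98.8) = 0.993626
A(suction strainer) = MTBF/(MTBF+MTTR) = 1299/(1299+38.3) = 0.971360
Series availability: 0.998380 × 0.993626 × 0.971360 = 0.964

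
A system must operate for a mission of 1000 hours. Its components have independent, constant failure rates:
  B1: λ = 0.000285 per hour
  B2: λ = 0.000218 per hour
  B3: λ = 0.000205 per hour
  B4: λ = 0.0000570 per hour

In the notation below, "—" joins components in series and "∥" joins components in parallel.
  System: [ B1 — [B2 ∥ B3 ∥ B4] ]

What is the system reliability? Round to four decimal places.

R(B1) = exp(−0.000285 × 1000) = 0.752014
R(B2) = exp(−0.000218 × 1000) = 0.804125
R(B3) = exp(−0.000205 × 1000) = 0.814647
R(B4) = exp(−0.0000570 × 1000) = 0.944594
Parallel (B2, B3, and B4): 1 − (1 − 0.804125)(1 − 0.814647)(1 − 0.944594) = 0.997988
Series (B1 and [0.997988]): 0.752014 × 0.997988 = 0.7505

0.7505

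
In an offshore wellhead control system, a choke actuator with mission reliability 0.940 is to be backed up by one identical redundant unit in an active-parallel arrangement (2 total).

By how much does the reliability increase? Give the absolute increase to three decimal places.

0.056

R_before = 0.940
R_after = 1 − (1 − 0.940)^2 = 0.996
ΔR = 0.996 − 0.940 = 0.056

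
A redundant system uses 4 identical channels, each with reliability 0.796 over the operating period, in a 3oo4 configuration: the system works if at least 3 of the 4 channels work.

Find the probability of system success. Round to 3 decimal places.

R = Σ_{i=3}^{4} C(4,i) p^i (1−p)^{4−i} with p = 0.796
C(4,3)·0.796^3·0.204^1 = 0.41156
C(4,4)·0.796^4·0.204^0 = 0.40147
Sum = 0.813

0.813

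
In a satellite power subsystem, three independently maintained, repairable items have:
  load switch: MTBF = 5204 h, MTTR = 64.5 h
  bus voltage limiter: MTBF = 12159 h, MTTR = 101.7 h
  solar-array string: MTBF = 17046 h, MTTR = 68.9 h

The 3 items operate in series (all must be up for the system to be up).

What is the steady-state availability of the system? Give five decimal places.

A(load switch) = MTBF/(MTBF+MTTR) = 5204/(5204+64.5) = 0.987757
A(bus voltage limiter) = MTBF/(MTBF+MTTR) = 12159/(12159+101.7) = 0.991705
A(solar-array string) = MTBF/(MTBF+MTTR) = 17046/(17046+68.9) = 0.995974
Series availability: 0.987757 × 0.991705 × 0.995974 = 0.97562

0.97562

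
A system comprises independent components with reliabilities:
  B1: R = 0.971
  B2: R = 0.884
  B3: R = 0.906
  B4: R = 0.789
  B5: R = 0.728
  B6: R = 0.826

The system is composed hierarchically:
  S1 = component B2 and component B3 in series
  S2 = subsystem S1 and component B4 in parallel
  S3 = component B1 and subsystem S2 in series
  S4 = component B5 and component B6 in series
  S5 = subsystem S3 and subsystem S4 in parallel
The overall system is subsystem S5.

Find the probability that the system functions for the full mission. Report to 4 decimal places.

Series (B2 and B3): 0.884000 × 0.906000 = 0.800904
Parallel ([0.800904] and B4): 1 − (1 − 0.800904)(1 − 0.789000) = 0.957991
Series (B1 and [0.957991]): 0.971000 × 0.957991 = 0.930209
Series (B5 and B6): 0.728000 × 0.826000 = 0.601328
Parallel ([0.930209] and [0.601328]): 1 − (1 − 0.930209)(1 − 0.601328) = 0.9722

0.9722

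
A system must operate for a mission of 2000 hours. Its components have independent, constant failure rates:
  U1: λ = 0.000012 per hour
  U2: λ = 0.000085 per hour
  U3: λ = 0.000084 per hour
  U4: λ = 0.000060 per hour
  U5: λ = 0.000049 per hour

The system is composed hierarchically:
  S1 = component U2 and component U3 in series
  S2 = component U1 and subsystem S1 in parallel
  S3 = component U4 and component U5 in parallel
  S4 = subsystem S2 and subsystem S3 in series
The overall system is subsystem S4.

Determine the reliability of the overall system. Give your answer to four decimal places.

0.9827

R(U1) = exp(−0.000012 × 2000) = 0.976286
R(U2) = exp(−0.000085 × 2000) = 0.843665
R(U3) = exp(−0.000084 × 2000) = 0.845354
R(U4) = exp(−0.000060 × 2000) = 0.886920
R(U5) = exp(−0.000049 × 2000) = 0.906649
Series (U2 and U3): 0.843665 × 0.845354 = 0.713196
Parallel (U1 and [0.713196]): 1 − (1 − 0.976286)(1 − 0.713196) = 0.993199
Parallel (U4 and U5): 1 − (1 − 0.886920)(1 − 0.906649) = 0.989444
Series ([0.993199] and [0.989444]): 0.993199 × 0.989444 = 0.9827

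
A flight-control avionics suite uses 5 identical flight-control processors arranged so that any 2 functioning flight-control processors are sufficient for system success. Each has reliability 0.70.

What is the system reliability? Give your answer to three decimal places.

R = Σ_{i=2}^{5} C(5,i) p^i (1−p)^{5−i} with p = 0.70
C(5,2)·0.70^2·0.30^3 = 0.13230
C(5,3)·0.70^3·0.30^2 = 0.30870
C(5,4)·0.70^4·0.30^1 = 0.36015
C(5,5)·0.70^5·0.30^0 = 0.16807
Sum = 0.969

0.969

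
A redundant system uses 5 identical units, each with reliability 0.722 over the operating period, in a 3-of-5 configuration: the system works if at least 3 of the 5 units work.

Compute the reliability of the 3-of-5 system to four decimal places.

0.8648

R = Σ_{i=3}^{5} C(5,i) p^i (1−p)^{5−i} with p = 0.722
C(5,3)·0.722^3·0.278^2 = 0.290872
C(5,4)·0.722^4·0.278^1 = 0.377714
C(5,5)·0.722^5·0.278^0 = 0.196194
Sum = 0.8648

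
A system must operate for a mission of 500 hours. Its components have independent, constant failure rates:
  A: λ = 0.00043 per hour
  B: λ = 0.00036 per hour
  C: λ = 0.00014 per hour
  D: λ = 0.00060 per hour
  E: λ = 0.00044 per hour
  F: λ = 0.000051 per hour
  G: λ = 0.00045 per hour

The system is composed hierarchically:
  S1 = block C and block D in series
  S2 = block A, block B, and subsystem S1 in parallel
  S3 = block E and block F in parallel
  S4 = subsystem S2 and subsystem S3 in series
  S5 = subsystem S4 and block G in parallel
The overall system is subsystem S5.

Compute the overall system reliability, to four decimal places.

0.9970

R(A) = exp(−0.00043 × 500) = 0.806541
R(B) = exp(−0.00036 × 500) = 0.835270
R(C) = exp(−0.00014 × 500) = 0.932394
R(D) = exp(−0.00060 × 500) = 0.740818
R(E) = exp(−0.00044 × 500) = 0.802519
R(F) = exp(−0.000051 × 500) = 0.974822
R(G) = exp(−0.00045 × 500) = 0.798516
Series (C and D): 0.932394 × 0.740818 = 0.690734
Parallel (A, B, and [0.690734]): 1 − (1 − 0.806541)(1 − 0.835270)(1 − 0.690734) = 0.990144
Parallel (E and F): 1 − (1 − 0.802519)(1 − 0.974822) = 0.995028
Series ([0.990144] and [0.995028]): 0.990144 × 0.995028 = 0.985221
Parallel ([0.985221] and G): 1 − (1 − 0.985221)(1 − 0.798516) = 0.9970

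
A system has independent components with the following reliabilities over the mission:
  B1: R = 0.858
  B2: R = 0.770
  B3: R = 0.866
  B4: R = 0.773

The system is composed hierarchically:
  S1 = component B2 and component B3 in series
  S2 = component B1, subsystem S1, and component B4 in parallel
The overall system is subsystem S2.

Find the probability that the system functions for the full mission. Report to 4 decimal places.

Series (B2 and B3): 0.770000 × 0.866000 = 0.666820
Parallel (B1, [0.666820], and B4): 1 − (1 − 0.858000)(1 − 0.666820)(1 − 0.773000) = 0.9893

0.9893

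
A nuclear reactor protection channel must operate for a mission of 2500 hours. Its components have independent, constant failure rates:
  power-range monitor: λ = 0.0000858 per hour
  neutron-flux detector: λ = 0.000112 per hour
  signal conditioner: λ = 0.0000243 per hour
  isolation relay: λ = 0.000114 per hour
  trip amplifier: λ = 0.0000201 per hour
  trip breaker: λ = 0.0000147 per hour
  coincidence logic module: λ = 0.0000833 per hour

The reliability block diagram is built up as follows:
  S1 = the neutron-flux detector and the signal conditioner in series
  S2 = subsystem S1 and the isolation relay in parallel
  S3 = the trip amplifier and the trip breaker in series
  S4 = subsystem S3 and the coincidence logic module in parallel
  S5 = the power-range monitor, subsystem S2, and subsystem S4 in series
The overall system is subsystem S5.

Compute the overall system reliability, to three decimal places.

0.737

R(power-range monitor) = exp(−0.0000858 × 2500) = 0.80694
R(neutron-flux detector) = exp(−0.000112 × 2500) = 0.75578
R(signal conditioner) = exp(−0.0000243 × 2500) = 0.94106
R(isolation relay) = exp(−0.000114 × 2500) = 0.75201
R(trip amplifier) = exp(−0.0000201 × 2500) = 0.95099
R(trip breaker) = exp(−0.0000147 × 2500) = 0.96392
R(coincidence logic module) = exp(−0.0000833 × 2500) = 0.81200
Series (neutron-flux detector and signal conditioner): 0.75578 × 0.94106 = 0.71123
Parallel ([0.71123] and isolation relay): 1 − (1 − 0.71123)(1 − 0.75201) = 0.92839
Series (trip amplifier and trip breaker): 0.95099 × 0.96392 = 0.91668
Parallel ([0.91668] and coincidence logic module): 1 − (1 − 0.91668)(1 − 0.81200) = 0.98434
Series (power-range monitor, [0.92839], and [0.98434]): 0.80694 × 0.92839 × 0.98434 = 0.737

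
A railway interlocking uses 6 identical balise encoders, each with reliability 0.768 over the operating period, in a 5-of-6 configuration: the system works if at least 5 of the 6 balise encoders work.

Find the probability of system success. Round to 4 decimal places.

R = Σ_{i=5}^{6} C(6,i) p^i (1−p)^{6−i} with p = 0.768
C(6,5)·0.768^5·0.232^1 = 0.371916
C(6,6)·0.768^6·0.232^0 = 0.205195
Sum = 0.5771

0.5771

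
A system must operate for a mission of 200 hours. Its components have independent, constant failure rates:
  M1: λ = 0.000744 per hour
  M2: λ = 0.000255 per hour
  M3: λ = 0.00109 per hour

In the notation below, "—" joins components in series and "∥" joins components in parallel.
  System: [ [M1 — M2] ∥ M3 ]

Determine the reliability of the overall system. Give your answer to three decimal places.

R(M1) = exp(−0.000744 × 200) = 0.86174
R(M2) = exp(−0.000255 × 200) = 0.95028
R(M3) = exp(−0.00109 × 200) = 0.80413
Series (M1 and M2): 0.86174 × 0.95028 = 0.81889
Parallel ([0.81889] and M3): 1 − (1 − 0.81889)(1 − 0.80413) = 0.965

0.965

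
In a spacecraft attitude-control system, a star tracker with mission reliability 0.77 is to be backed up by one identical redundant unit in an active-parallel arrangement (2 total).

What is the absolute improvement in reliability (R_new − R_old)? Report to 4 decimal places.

0.1771

R_before = 0.77
R_after = 1 − (1 − 0.77)^2 = 0.9471
ΔR = 0.9471 − 0.77 = 0.1771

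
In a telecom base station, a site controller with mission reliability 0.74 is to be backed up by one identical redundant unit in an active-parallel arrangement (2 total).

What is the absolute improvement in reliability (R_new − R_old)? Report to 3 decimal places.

0.192

R_before = 0.74
R_after = 1 − (1 − 0.74)^2 = 0.932
ΔR = 0.932 − 0.74 = 0.192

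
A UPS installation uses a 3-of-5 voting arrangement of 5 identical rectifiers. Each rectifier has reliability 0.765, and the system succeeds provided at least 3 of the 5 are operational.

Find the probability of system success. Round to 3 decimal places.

R = Σ_{i=3}^{5} C(5,i) p^i (1−p)^{5−i} with p = 0.765
C(5,3)·0.765^3·0.235^2 = 0.24724
C(5,4)·0.765^4·0.235^1 = 0.40242
C(5,5)·0.765^5·0.235^0 = 0.26200
Sum = 0.912

0.912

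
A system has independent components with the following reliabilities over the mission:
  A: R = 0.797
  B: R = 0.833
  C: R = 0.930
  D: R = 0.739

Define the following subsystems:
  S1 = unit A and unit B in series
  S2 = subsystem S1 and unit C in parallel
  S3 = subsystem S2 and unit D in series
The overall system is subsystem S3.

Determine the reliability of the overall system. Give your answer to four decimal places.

Series (A and B): 0.797000 × 0.833000 = 0.663901
Parallel ([0.663901] and C): 1 − (1 − 0.663901)(1 − 0.930000) = 0.976473
Series ([0.976473] and D): 0.976473 × 0.739000 = 0.7216

0.7216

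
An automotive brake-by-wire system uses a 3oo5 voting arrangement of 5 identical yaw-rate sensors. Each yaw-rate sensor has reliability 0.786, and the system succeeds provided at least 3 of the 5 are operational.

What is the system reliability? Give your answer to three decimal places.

R = Σ_{i=3}^{5} C(5,i) p^i (1−p)^{5−i} with p = 0.786
C(5,3)·0.786^3·0.214^2 = 0.22238
C(5,4)·0.786^4·0.214^1 = 0.40839
C(5,5)·0.786^5·0.214^0 = 0.29999
Sum = 0.931

0.931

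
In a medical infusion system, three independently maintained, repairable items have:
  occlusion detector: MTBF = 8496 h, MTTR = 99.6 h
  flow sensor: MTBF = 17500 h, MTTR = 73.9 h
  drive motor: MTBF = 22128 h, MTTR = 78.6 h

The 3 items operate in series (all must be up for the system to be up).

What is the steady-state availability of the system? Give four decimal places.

A(occlusion detector) = MTBF/(MTBF+MTTR) = 8496/(8496+99.6) = 0.988413
A(flow sensor) = MTBF/(MTBF+MTTR) = 17500/(17500+73.9) = 0.995795
A(drive motor) = MTBF/(MTBF+MTTR) = 22128/(22128+78.6) = 0.996461
Series availability: 0.988413 × 0.995795 × 0.996461 = 0.9808

0.9808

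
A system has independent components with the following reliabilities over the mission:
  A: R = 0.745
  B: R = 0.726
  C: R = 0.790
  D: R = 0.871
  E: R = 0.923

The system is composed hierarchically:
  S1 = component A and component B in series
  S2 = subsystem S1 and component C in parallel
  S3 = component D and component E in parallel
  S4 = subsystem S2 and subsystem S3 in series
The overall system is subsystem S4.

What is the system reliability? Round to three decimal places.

Series (A and B): 0.74500 × 0.72600 = 0.54087
Parallel ([0.54087] and C): 1 − (1 − 0.54087)(1 − 0.79000) = 0.90358
Parallel (D and E): 1 − (1 − 0.87100)(1 − 0.92300) = 0.99007
Series ([0.90358] and [0.99007]): 0.90358 × 0.99007 = 0.895

0.895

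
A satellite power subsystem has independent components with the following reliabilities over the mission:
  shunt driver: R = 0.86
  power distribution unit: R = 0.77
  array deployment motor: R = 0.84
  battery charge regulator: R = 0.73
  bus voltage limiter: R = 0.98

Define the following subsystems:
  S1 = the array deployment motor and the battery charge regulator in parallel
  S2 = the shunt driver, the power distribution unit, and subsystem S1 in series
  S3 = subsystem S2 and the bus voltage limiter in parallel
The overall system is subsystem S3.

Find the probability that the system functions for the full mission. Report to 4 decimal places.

0.9927

Parallel (array deployment motor and battery charge regulator): 1 − (1 − 0.840000)(1 − 0.730000) = 0.956800
Series (shunt driver, power distribution unit, and [0.956800]): 0.860000 × 0.770000 × 0.956800 = 0.633593
Parallel ([0.633593] and bus voltage limiter): 1 − (1 − 0.633593)(1 − 0.980000) = 0.9927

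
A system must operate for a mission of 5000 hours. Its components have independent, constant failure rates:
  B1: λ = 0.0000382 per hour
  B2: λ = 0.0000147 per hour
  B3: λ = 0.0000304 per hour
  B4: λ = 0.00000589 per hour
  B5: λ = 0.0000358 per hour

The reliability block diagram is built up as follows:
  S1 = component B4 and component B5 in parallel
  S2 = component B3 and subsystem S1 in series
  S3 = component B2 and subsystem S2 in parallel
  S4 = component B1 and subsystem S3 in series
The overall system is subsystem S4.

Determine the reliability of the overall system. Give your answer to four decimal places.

R(B1) = exp(−0.0000382 × 5000) = 0.826133
R(B2) = exp(−0.0000147 × 5000) = 0.929136
R(B3) = exp(−0.0000304 × 5000) = 0.858988
R(B4) = exp(−0.00000589 × 5000) = 0.970979
R(B5) = exp(−0.0000358 × 5000) = 0.836106
Parallel (B4 and B5): 1 − (1 − 0.970979)(1 − 0.836106) = 0.995244
Series (B3 and [0.995244]): 0.858988 × 0.995244 = 0.854903
Parallel (B2 and [0.854903]): 1 − (1 − 0.929136)(1 − 0.854903) = 0.989718
Series (B1 and [0.989718]): 0.826133 × 0.989718 = 0.8176

0.8176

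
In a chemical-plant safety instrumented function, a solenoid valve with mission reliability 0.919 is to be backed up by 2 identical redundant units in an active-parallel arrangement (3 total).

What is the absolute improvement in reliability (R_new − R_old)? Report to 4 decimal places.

R_before = 0.919
R_after = 1 − (1 − 0.919)^3 = 0.9995
ΔR = 0.9995 − 0.919 = 0.0805

0.0805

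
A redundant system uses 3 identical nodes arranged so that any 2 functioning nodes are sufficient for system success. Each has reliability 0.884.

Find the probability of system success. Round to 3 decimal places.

0.963

R = Σ_{i=2}^{3} C(3,i) p^i (1−p)^{3−i} with p = 0.884
C(3,2)·0.884^2·0.116^1 = 0.27195
C(3,3)·0.884^3·0.116^0 = 0.69081
Sum = 0.963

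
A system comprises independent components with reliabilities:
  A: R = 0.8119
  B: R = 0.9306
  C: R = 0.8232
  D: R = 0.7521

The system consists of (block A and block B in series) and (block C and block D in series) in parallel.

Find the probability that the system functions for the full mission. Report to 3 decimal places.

Series (A and B): 0.81190 × 0.93060 = 0.75555
Series (C and D): 0.82320 × 0.75210 = 0.61913
Parallel ([0.75555] and [0.61913]): 1 − (1 − 0.75555)(1 − 0.61913) = 0.907

0.907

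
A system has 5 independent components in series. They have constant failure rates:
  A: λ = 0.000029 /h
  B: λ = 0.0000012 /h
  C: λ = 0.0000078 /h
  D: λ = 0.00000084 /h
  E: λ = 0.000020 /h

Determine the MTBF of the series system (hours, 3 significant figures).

17000

Series of exponential components: λ_sys = Σ λ_i
λ_sys = 0.000029 + 0.0000012 + 0.0000078 + 0.00000084 + 0.000020 = 5.8840e-05 /h
MTBF = 1 / λ_sys = 17000 h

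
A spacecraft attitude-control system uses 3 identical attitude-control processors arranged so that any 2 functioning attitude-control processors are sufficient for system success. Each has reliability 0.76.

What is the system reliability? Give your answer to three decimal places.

R = Σ_{i=2}^{3} C(3,i) p^i (1−p)^{3−i} with p = 0.76
C(3,2)·0.76^2·0.24^1 = 0.41587
C(3,3)·0.76^3·0.24^0 = 0.43898
Sum = 0.855

0.855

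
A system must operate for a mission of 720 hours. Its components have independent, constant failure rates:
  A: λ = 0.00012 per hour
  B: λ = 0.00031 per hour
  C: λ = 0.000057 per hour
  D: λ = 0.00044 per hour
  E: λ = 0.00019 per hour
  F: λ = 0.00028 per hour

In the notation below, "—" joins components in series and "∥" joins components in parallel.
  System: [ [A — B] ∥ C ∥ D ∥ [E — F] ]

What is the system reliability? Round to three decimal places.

R(A) = exp(−0.00012 × 720) = 0.91723
R(B) = exp(−0.00031 × 720) = 0.79995
R(C) = exp(−0.000057 × 720) = 0.95979
R(D) = exp(−0.00044 × 720) = 0.72848
R(E) = exp(−0.00019 × 720) = 0.87214
R(F) = exp(−0.00028 × 720) = 0.81742
Series (A and B): 0.91723 × 0.79995 = 0.73374
Series (E and F): 0.87214 × 0.81742 = 0.71290
Parallel ([0.73374], C, D, and [0.71290]): 1 − (1 − 0.73374)(1 − 0.95979)(1 − 0.72848)(1 − 0.71290) = 0.999

0.999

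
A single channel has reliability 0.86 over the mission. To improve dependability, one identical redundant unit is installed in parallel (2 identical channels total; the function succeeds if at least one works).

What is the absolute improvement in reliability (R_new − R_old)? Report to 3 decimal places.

R_before = 0.86
R_after = 1 − (1 − 0.86)^2 = 0.980
ΔR = 0.980 − 0.86 = 0.120

0.120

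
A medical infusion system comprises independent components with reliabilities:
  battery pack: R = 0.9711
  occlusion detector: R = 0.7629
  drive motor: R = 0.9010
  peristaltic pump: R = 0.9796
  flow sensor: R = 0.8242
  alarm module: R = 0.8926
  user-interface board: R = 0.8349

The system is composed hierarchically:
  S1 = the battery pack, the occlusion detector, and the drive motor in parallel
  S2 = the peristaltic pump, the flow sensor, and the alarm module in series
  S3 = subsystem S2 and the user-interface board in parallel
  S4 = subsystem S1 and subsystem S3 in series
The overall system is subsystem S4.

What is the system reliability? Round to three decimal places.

0.953

Parallel (battery pack, occlusion detector, and drive motor): 1 − (1 − 0.97110)(1 − 0.76290)(1 − 0.90100) = 0.99932
Series (peristaltic pump, flow sensor, and alarm module): 0.97960 × 0.82420 × 0.89260 = 0.72067
Parallel ([0.72067] and user-interface board): 1 − (1 − 0.72067)(1 − 0.83490) = 0.95388
Series ([0.99932] and [0.95388]): 0.99932 × 0.95388 = 0.953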